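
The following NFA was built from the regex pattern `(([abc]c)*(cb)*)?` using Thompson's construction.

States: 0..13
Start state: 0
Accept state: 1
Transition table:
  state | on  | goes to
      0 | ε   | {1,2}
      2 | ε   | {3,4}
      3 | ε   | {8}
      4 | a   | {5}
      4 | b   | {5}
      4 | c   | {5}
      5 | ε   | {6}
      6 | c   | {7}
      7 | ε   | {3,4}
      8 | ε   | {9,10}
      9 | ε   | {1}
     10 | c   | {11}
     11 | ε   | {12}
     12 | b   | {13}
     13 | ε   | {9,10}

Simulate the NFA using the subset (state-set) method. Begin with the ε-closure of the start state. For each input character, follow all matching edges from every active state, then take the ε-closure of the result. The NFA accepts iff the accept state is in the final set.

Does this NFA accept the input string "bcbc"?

initial (ε-close {0}): {0,1,2,3,4,8,9,10}
'b' @ 1: {5,6}
'c' @ 2: {1,3,4,7,8,9,10}  (accept∈set)
'b' @ 3: {5,6}
'c' @ 4: {1,3,4,7,8,9,10}  (accept∈set)
end set {1,3,4,7,8,9,10} — state 1 in

Answer: ACCEPT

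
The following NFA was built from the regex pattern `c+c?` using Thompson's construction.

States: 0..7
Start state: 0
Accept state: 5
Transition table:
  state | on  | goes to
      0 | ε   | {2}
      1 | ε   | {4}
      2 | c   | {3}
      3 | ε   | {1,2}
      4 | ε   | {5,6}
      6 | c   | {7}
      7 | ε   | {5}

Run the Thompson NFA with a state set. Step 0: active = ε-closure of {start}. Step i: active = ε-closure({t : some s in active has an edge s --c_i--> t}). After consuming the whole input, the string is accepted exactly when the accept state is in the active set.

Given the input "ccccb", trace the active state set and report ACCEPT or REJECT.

Answer: REJECT

Steps:
start: ε-closure({0}) = {0,2}
'c' @ 1: {1,2,3,4,5,6}  [accepting]
'c' @ 2: {1,2,3,4,5,6,7}  [accepting]
'c' @ 3: {1,2,3,4,5,6,7}  [accepting]
'c' @ 4: {1,2,3,4,5,6,7}  [accepting]
'b' @ 5: {}  — dead — no transitions
end set {} — state 5 not in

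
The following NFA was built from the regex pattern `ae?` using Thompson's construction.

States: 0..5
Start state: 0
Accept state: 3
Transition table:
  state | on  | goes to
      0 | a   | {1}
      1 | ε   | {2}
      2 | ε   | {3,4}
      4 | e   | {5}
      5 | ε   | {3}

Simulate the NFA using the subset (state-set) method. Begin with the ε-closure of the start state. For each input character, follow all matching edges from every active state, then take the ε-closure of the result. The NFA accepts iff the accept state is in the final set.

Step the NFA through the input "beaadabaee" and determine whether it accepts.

start: ε-closure({0}) = {0}
'b' @ 1: {}  — state set empty
rest 'eaadabaee' ignored (set empty)
after full input: {}  (accept=3 not in)

Answer: REJECT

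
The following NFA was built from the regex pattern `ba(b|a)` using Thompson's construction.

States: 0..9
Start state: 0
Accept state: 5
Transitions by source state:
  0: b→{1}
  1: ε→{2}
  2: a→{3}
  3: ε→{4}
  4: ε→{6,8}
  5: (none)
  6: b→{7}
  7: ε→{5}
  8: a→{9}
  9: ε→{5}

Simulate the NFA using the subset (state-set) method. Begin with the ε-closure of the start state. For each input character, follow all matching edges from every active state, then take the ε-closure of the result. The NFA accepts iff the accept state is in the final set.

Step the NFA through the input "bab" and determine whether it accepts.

Answer: ACCEPT

Steps:
initial (ε-close {0}): {0}
'b' @ 1: {1,2}
'a' @ 2: {3,4,6,8}
'b' @ 3: {5,7}  (accept∈set)
end set {5,7} — state 5 in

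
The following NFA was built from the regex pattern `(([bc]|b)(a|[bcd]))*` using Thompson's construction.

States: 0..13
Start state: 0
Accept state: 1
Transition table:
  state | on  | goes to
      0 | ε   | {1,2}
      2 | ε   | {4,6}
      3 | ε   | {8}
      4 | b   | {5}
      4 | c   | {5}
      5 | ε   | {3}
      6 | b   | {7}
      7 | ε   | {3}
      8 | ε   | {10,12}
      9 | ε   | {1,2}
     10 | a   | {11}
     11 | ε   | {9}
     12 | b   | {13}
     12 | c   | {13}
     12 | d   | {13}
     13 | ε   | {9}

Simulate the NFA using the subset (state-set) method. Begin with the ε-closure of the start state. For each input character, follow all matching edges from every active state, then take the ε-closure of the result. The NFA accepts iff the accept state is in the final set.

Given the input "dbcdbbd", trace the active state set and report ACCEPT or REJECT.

Answer: REJECT

Steps:
S₀ = ε-closure({0}) = {0,1,2,4,6}
'd' @ 1: {}  — no active states
rest 'bcdbbd' ignored (set empty)
end set {} — state 1 not in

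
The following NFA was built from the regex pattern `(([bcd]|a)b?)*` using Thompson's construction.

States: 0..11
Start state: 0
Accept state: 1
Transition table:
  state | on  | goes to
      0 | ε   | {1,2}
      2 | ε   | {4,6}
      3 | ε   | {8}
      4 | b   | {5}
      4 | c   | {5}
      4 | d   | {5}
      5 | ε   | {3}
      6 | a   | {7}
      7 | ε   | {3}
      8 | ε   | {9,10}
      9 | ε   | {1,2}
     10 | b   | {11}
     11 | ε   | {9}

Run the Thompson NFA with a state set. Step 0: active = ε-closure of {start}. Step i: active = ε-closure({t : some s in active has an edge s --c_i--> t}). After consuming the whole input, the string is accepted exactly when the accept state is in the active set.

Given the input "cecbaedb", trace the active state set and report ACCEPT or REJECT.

Answer: REJECT

Steps:
S₀ = ε-closure({0}) = {0,1,2,4,6}
'c' @ 1: {1,2,3,4,5,6,8,9,10}  [accepting]
'e' @ 2: {}  — dead — no transitions
rest 'cbaedb' ignored (set empty)
end set {} — state 1 not in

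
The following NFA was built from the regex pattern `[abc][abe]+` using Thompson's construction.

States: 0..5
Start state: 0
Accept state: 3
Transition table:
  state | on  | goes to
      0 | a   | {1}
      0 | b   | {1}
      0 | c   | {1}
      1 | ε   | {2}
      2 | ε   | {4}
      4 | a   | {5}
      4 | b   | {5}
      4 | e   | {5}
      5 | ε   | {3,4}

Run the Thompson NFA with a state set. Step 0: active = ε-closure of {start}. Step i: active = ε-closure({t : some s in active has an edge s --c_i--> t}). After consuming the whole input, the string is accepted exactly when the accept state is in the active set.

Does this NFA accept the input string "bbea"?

Answer: ACCEPT

Derivation:
start: ε-closure({0}) = {0}
'b' @ 1: {1,2,4}
'b' @ 2: {3,4,5}  (accept∈set)
'e' @ 3: {3,4,5}  (accept∈set)
'a' @ 4: {3,4,5}  (accept∈set)
after full input: {3,4,5}  (accept=3 in)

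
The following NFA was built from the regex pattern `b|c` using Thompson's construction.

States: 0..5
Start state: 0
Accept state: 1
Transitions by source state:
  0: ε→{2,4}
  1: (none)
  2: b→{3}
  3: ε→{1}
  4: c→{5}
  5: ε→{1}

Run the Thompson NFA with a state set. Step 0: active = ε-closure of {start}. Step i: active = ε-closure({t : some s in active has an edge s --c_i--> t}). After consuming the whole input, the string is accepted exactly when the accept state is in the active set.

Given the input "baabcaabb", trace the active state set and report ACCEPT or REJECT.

Answer: REJECT

Trace:
start: ε-closure({0}) = {0,2,4}
'b' @ 1: {1,3}  [accepting]
'a' @ 2: {}  — dead — no transitions
rest 'abcaabb' ignored (set empty)
after full input: {}  (accept=1 not in)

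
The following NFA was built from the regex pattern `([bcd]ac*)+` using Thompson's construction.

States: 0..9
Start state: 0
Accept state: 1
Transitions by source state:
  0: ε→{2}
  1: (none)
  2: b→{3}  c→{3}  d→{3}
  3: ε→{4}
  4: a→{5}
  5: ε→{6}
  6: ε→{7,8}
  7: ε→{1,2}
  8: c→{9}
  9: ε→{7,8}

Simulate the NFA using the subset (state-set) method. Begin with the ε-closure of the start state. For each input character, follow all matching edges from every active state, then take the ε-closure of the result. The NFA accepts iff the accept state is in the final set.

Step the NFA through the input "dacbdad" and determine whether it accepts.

Answer: REJECT

Trace:
start: ε-closure({0}) = {0,2}
'd' @ 1: {3,4}
'a' @ 2: {1,2,5,6,7,8}  [accepting]
'c' @ 3: {1,2,3,4,7,8,9}  [accepting]
'b' @ 4: {3,4}
'd' @ 5: {}  — state set empty
rest 'ad' ignored (set empty)
end set {} — state 1 not in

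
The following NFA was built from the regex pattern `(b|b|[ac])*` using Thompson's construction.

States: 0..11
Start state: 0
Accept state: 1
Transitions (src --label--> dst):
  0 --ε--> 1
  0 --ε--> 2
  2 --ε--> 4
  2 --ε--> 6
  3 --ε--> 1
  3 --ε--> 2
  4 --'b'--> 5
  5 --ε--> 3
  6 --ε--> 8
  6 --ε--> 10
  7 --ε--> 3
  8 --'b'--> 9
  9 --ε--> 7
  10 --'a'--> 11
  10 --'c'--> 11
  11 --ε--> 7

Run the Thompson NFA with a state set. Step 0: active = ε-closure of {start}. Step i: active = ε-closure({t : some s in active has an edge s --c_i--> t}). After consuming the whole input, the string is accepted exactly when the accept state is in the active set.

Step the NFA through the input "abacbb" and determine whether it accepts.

Answer: ACCEPT

Derivation:
start: ε-closure({0}) = {0,1,2,4,6,8,10}
'a' @ 1: {1,2,3,4,6,7,8,10,11}  [accepting]
'b' @ 2: {1,2,3,4,5,6,7,8,9,10}  [accepting]
'a' @ 3: {1,2,3,4,6,7,8,10,11}  [accepting]
'c' @ 4: {1,2,3,4,6,7,8,10,11}  [accepting]
'b' @ 5: {1,2,3,4,5,6,7,8,9,10}  [accepting]
'b' @ 6: {1,2,3,4,5,6,7,8,9,10}  [accepting]
after full input: {1,2,3,4,5,6,7,8,9,10}  (accept=1 in)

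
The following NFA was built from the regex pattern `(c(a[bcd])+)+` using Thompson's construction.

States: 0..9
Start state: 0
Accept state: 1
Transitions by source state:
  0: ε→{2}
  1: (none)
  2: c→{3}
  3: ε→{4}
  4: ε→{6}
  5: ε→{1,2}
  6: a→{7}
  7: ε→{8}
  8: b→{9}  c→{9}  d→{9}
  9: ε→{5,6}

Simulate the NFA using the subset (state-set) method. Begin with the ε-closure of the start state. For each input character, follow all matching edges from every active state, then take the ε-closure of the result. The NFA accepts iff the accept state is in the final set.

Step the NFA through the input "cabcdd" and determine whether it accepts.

S₀ = ε-closure({0}) = {0,2}
'c' @ 1: {3,4,6}
'a' @ 2: {7,8}
'b' @ 3: {1,2,5,6,9}  [accepting]
'c' @ 4: {3,4,6}
'd' @ 5: {}  — no active states
rest 'd' ignored (set empty)
final: {}; accept 1 not in set

Answer: REJECT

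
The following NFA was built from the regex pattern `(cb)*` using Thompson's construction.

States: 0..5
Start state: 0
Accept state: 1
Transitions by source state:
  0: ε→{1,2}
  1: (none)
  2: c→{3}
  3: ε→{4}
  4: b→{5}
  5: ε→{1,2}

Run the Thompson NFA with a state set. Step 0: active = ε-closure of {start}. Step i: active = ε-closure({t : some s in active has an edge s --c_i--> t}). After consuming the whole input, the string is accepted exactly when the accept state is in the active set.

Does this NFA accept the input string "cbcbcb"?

initial (ε-close {0}): {0,1,2}
'c' @ 1: {3,4}
'b' @ 2: {1,2,5}  ✓accept
'c' @ 3: {3,4}
'b' @ 4: {1,2,5}  ✓accept
'c' @ 5: {3,4}
'b' @ 6: {1,2,5}  ✓accept
after full input: {1,2,5}  (accept=1 in)

Answer: ACCEPT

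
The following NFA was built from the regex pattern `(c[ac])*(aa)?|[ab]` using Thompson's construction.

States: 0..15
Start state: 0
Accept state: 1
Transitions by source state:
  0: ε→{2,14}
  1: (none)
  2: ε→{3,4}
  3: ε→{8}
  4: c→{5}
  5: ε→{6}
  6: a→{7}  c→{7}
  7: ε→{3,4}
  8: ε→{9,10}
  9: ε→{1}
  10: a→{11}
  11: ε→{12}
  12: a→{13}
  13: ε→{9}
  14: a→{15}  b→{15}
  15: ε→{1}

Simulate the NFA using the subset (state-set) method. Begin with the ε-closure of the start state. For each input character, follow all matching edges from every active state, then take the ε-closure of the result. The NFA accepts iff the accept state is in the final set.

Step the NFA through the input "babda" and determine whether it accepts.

Answer: REJECT

Derivation:
initial (ε-close {0}): {0,1,2,3,4,8,9,10,14}
'b' @ 1: {1,15}  ✓accept
'a' @ 2: {}  — no active states
rest 'bda' ignored (set empty)
end set {} — state 1 not in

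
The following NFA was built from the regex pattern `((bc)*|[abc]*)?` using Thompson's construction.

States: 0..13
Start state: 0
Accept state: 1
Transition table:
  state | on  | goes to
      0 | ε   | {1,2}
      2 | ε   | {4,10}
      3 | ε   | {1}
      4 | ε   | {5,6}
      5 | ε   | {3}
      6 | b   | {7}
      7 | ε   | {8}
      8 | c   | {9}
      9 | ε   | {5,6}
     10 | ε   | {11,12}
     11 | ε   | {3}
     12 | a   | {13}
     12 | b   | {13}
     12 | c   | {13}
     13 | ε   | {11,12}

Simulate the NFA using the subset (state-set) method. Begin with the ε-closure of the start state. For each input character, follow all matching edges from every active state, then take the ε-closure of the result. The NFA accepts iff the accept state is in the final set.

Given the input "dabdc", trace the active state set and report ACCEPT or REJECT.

Answer: REJECT

Trace:
S₀ = ε-closure({0}) = {0,1,2,3,4,5,6,10,11,12}
'd' @ 1: {}  — state set empty
rest 'abdc' ignored (set empty)
final: {}; accept 1 not in set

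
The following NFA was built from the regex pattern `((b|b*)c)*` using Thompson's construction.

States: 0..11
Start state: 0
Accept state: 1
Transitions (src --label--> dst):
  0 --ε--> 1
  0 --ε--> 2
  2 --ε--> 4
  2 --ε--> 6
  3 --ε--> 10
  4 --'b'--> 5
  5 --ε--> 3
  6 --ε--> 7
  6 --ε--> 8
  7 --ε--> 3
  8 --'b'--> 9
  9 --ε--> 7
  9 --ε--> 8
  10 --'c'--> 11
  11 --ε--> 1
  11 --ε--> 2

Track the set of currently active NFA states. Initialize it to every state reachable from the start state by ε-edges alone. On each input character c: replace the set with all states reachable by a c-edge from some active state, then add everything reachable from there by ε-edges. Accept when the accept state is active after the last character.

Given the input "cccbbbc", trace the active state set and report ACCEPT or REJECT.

start: ε-closure({0}) = {0,1,2,3,4,6,7,8,10}
'c' @ 1: {1,2,3,4,6,7,8,10,11}  ✓accept
'c' @ 2: {1,2,3,4,6,7,8,10,11}  ✓accept
'c' @ 3: {1,2,3,4,6,7,8,10,11}  ✓accept
'b' @ 4: {3,5,7,8,9,10}
'b' @ 5: {3,7,8,9,10}
'b' @ 6: {3,7,8,9,10}
'c' @ 7: {1,2,3,4,6,7,8,10,11}  ✓accept
final: {1,2,3,4,6,7,8,10,11}; accept 1 in set

Answer: ACCEPT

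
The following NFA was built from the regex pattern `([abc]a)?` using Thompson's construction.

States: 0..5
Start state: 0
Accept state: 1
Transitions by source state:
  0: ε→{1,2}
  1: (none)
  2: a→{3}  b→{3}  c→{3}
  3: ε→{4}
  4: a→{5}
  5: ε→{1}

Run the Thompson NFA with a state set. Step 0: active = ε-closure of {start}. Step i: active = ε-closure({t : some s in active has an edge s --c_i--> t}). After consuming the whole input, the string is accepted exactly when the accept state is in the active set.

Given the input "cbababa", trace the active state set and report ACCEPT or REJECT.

Answer: REJECT

Trace:
S₀ = ε-closure({0}) = {0,1,2}
'c' @ 1: {3,4}
'b' @ 2: {}  — state set empty
rest 'ababa' ignored (set empty)
final: {}; accept 1 not in set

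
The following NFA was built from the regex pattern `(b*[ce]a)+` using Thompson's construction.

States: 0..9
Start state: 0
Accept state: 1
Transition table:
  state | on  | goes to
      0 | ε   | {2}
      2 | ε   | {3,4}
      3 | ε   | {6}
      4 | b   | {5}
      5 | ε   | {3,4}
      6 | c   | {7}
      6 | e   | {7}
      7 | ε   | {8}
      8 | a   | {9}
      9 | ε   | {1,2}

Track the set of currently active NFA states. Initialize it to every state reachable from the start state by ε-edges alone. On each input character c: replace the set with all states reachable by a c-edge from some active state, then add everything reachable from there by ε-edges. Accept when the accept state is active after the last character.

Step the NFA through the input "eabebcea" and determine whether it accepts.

initial (ε-close {0}): {0,2,3,4,6}
'e' @ 1: {7,8}
'a' @ 2: {1,2,3,4,6,9}  [accepting]
'b' @ 3: {3,4,5,6}
'e' @ 4: {7,8}
'b' @ 5: {}  — dead — no transitions
rest 'cea' ignored (set empty)
end set {} — state 1 not in

Answer: REJECT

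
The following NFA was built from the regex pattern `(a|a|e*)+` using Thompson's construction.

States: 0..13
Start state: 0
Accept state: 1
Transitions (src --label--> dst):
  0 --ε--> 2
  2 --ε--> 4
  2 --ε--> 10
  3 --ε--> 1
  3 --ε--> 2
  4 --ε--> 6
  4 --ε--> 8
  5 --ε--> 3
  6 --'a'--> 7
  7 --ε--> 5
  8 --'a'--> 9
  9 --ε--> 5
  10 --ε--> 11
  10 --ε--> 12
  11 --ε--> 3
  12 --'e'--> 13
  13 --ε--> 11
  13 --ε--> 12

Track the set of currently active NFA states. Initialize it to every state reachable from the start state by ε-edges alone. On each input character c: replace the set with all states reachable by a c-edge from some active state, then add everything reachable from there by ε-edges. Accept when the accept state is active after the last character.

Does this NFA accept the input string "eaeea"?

Answer: ACCEPT

Trace:
initial (ε-close {0}): {0,1,2,3,4,6,8,10,11,12}
'e' @ 1: {1,2,3,4,6,8,10,11,12,13}  (accept∈set)
'a' @ 2: {1,2,3,4,5,6,7,8,9,10,11,12}  (accept∈set)
'e' @ 3: {1,2,3,4,6,8,10,11,12,13}  (accept∈set)
'e' @ 4: {1,2,3,4,6,8,10,11,12,13}  (accept∈set)
'a' @ 5: {1,2,3,4,5,6,7,8,9,10,11,12}  (accept∈set)
end set {1,2,3,4,5,6,7,8,9,10,11,12} — state 1 in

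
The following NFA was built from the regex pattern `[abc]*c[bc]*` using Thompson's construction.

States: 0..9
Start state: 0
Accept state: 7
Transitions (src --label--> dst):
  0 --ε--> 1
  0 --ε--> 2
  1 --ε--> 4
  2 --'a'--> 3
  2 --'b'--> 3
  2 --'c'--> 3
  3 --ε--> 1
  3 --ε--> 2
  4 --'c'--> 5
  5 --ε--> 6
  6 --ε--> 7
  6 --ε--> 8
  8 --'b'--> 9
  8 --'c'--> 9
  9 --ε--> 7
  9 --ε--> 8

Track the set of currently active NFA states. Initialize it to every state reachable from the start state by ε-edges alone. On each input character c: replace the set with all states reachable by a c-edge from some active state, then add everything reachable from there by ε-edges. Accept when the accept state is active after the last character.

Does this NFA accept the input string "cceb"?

Answer: REJECT

Trace:
initial (ε-close {0}): {0,1,2,4}
'c' @ 1: {1,2,3,4,5,6,7,8}  [accepting]
'c' @ 2: {1,2,3,4,5,6,7,8,9}  [accepting]
'e' @ 3: {}  — no active states
rest 'b' ignored (set empty)
end set {} — state 7 not in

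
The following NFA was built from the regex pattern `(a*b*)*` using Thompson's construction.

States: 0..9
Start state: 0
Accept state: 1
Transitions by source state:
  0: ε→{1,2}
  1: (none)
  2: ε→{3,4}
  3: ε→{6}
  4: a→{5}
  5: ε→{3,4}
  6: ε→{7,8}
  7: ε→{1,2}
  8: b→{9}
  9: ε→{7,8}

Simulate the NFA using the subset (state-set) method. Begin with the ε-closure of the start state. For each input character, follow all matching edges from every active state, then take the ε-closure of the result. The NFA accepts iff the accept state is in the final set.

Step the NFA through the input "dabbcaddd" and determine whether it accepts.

Answer: REJECT

Derivation:
initial (ε-close {0}): {0,1,2,3,4,6,7,8}
'd' @ 1: {}  — state set empty
rest 'abbcaddd' ignored (set empty)
end set {} — state 1 not in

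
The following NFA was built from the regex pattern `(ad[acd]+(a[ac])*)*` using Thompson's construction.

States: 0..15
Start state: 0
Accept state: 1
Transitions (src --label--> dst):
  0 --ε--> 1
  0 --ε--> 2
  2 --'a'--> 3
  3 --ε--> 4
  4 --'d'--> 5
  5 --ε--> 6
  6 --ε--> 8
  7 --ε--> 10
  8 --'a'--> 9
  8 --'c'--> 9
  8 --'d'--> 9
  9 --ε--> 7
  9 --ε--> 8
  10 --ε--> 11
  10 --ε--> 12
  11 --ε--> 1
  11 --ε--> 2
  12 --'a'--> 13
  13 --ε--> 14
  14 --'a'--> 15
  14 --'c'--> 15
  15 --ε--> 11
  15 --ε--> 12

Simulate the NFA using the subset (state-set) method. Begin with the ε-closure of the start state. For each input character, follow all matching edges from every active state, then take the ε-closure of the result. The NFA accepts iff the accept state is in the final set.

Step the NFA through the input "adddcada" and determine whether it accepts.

initial (ε-close {0}): {0,1,2}
'a' @ 1: {3,4}
'd' @ 2: {5,6,8}
'd' @ 3: {1,2,7,8,9,10,11,12}  (accept∈set)
'd' @ 4: {1,2,7,8,9,10,11,12}  (accept∈set)
'c' @ 5: {1,2,7,8,9,10,11,12}  (accept∈set)
'a' @ 6: {1,2,3,4,7,8,9,10,11,12,13,14}  (accept∈set)
'd' @ 7: {1,2,5,6,7,8,9,10,11,12}  (accept∈set)
'a' @ 8: {1,2,3,4,7,8,9,10,11,12,13,14}  (accept∈set)
end set {1,2,3,4,7,8,9,10,11,12,13,14} — state 1 in

Answer: ACCEPT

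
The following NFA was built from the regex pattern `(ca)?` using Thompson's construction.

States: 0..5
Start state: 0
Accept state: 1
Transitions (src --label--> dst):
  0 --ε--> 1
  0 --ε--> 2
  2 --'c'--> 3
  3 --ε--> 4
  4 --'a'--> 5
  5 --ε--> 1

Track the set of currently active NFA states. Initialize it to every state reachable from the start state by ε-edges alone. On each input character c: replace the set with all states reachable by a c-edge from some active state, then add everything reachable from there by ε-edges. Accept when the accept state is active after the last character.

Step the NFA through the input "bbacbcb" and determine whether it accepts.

Answer: REJECT

Derivation:
S₀ = ε-closure({0}) = {0,1,2}
'b' @ 1: {}  — state set empty
rest 'bacbcb' ignored (set empty)
after full input: {}  (accept=1 not in)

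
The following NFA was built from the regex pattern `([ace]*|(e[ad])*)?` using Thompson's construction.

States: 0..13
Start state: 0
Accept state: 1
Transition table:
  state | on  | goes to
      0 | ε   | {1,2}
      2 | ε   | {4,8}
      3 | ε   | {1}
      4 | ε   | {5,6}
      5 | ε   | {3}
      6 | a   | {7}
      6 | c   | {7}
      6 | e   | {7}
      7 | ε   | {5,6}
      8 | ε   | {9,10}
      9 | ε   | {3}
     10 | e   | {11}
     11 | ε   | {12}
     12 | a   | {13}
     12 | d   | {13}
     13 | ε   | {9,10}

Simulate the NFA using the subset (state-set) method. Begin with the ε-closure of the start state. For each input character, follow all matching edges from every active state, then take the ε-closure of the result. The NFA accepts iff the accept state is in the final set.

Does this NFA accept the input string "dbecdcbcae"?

initial (ε-close {0}): {0,1,2,3,4,5,6,8,9,10}
'd' @ 1: {}  — state set empty
rest 'becdcbcae' ignored (set empty)
end set {} — state 1 not in

Answer: REJECT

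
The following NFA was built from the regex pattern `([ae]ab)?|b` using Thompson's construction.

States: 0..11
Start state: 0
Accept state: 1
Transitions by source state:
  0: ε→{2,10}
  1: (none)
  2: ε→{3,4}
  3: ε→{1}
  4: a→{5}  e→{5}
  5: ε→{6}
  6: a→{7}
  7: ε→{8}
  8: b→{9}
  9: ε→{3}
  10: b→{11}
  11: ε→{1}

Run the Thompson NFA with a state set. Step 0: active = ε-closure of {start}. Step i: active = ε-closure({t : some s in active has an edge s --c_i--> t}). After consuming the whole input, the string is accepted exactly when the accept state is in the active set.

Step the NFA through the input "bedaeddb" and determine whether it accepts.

S₀ = ε-closure({0}) = {0,1,2,3,4,10}
'b' @ 1: {1,11}  [accepting]
'e' @ 2: {}  — state set empty
rest 'daeddb' ignored (set empty)
final: {}; accept 1 not in set

Answer: REJECT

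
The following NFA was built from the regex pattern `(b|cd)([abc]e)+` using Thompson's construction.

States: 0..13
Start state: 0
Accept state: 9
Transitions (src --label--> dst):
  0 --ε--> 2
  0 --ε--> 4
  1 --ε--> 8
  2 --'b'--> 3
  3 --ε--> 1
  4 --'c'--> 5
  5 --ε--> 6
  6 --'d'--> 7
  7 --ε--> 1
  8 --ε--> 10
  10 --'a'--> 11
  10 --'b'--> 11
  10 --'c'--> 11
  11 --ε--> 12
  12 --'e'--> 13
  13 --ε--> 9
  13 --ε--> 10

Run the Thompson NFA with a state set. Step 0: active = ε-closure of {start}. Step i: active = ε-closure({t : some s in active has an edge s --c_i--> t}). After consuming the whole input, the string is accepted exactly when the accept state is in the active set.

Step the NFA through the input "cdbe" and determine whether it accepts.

Answer: ACCEPT

Derivation:
initial (ε-close {0}): {0,2,4}
'c' @ 1: {5,6}
'd' @ 2: {1,7,8,10}
'b' @ 3: {11,12}
'e' @ 4: {9,10,13}  (accept∈set)
final: {9,10,13}; accept 9 in set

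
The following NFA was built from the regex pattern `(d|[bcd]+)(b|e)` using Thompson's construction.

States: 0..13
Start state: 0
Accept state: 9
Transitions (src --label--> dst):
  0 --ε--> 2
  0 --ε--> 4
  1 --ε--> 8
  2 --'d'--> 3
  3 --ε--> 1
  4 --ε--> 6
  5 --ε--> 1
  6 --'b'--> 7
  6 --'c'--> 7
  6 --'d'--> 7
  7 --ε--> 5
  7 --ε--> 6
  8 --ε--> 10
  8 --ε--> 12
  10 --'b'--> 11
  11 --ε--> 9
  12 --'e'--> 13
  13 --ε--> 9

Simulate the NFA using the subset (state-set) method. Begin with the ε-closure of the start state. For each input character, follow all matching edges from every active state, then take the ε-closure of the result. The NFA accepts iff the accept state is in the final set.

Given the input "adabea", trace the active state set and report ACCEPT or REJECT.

initial (ε-close {0}): {0,2,4,6}
'a' @ 1: {}  — no active states
rest 'dabea' ignored (set empty)
end set {} — state 9 not in

Answer: REJECT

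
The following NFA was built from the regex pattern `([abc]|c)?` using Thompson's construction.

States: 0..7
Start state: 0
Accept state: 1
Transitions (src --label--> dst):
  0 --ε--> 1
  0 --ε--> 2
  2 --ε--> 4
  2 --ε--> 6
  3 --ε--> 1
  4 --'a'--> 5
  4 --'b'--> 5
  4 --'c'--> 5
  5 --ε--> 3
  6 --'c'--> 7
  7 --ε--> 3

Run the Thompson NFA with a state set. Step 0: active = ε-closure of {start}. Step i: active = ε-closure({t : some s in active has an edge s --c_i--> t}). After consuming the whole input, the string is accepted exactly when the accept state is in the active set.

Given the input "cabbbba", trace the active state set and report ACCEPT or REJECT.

start: ε-closure({0}) = {0,1,2,4,6}
'c' @ 1: {1,3,5,7}  ✓accept
'a' @ 2: {}  — no active states
rest 'bbbba' ignored (set empty)
end set {} — state 1 not in

Answer: REJECT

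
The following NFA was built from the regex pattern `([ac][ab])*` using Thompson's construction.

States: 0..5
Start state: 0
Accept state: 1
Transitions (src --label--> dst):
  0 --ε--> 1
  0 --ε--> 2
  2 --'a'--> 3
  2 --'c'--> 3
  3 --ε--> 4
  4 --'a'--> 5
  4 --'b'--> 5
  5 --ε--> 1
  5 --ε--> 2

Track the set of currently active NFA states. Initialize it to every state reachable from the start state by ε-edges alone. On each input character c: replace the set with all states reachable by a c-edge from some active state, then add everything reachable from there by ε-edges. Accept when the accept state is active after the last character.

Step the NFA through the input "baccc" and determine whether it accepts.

Answer: REJECT

Trace:
initial (ε-close {0}): {0,1,2}
'b' @ 1: {}  — no active states
rest 'accc' ignored (set empty)
final: {}; accept 1 not in set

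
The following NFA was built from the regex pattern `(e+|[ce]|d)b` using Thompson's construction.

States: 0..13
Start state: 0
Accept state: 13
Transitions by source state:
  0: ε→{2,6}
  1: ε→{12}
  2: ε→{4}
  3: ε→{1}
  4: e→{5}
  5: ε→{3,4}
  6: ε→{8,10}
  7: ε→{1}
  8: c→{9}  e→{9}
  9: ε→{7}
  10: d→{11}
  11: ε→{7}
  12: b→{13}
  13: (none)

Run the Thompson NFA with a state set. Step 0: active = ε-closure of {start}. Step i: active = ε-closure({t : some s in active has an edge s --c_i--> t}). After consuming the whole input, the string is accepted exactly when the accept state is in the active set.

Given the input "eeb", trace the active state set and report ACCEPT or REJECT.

start: ε-closure({0}) = {0,2,4,6,8,10}
'e' @ 1: {1,3,4,5,7,9,12}
'e' @ 2: {1,3,4,5,12}
'b' @ 3: {13}  [accepting]
final: {13}; accept 13 in set

Answer: ACCEPT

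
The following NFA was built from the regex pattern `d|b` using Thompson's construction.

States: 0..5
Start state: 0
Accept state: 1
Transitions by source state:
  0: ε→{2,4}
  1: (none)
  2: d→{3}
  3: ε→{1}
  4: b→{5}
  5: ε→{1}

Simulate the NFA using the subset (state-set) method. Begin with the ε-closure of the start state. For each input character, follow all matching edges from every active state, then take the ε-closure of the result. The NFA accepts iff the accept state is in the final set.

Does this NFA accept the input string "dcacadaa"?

Answer: REJECT

Steps:
S₀ = ε-closure({0}) = {0,2,4}
'd' @ 1: {1,3}  (accept∈set)
'c' @ 2: {}  — dead — no transitions
rest 'acadaa' ignored (set empty)
after full input: {}  (accept=1 not in)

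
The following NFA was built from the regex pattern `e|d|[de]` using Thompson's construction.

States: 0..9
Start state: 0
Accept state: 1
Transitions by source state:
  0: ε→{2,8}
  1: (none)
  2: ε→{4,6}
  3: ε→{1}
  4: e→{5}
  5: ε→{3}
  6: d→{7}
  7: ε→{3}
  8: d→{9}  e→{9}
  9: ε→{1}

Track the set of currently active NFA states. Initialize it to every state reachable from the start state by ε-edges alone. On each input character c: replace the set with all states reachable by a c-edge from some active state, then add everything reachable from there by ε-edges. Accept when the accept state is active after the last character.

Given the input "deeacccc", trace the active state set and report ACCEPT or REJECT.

Answer: REJECT

Steps:
initial (ε-close {0}): {0,2,4,6,8}
'd' @ 1: {1,3,7,9}  ✓accept
'e' @ 2: {}  — no active states
rest 'eacccc' ignored (set empty)
after full input: {}  (accept=1 not in)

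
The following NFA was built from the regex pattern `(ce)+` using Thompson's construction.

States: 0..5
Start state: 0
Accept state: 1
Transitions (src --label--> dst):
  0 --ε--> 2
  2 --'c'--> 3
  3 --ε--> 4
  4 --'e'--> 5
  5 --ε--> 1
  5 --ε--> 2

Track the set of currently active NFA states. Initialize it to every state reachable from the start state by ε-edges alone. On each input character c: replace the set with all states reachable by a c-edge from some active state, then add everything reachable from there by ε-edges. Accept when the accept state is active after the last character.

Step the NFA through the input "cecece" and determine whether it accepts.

Answer: ACCEPT

Steps:
initial (ε-close {0}): {0,2}
'c' @ 1: {3,4}
'e' @ 2: {1,2,5}  (accept∈set)
'c' @ 3: {3,4}
'e' @ 4: {1,2,5}  (accept∈set)
'c' @ 5: {3,4}
'e' @ 6: {1,2,5}  (accept∈set)
final: {1,2,5}; accept 1 in set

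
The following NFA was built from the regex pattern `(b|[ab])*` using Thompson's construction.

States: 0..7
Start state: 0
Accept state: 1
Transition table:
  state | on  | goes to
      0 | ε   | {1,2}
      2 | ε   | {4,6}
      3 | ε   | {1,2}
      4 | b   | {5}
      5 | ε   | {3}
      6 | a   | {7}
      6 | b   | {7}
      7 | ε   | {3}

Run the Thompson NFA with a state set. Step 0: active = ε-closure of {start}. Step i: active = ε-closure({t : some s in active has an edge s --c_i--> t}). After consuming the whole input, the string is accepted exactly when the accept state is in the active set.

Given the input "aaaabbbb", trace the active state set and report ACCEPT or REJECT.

Answer: ACCEPT

Derivation:
S₀ = ε-closure({0}) = {0,1,2,4,6}
'a' @ 1: {1,2,3,4,6,7}  [accepting]
'a' @ 2: {1,2,3,4,6,7}  [accepting]
'a' @ 3: {1,2,3,4,6,7}  [accepting]
'a' @ 4: {1,2,3,4,6,7}  [accepting]
'b' @ 5: {1,2,3,4,5,6,7}  [accepting]
'b' @ 6: {1,2,3,4,5,6,7}  [accepting]
'b' @ 7: {1,2,3,4,5,6,7}  [accepting]
'b' @ 8: {1,2,3,4,5,6,7}  [accepting]
final: {1,2,3,4,5,6,7}; accept 1 in set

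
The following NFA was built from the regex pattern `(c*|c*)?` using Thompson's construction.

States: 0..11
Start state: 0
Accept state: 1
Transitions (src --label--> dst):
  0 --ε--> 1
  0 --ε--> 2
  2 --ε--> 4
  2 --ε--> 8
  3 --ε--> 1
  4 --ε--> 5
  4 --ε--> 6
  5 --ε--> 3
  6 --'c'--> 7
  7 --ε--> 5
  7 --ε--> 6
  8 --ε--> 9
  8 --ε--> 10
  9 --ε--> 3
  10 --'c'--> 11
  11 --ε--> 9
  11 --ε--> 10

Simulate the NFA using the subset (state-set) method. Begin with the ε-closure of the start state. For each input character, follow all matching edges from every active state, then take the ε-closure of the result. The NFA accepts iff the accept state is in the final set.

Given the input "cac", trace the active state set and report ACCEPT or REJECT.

S₀ = ε-closure({0}) = {0,1,2,3,4,5,6,8,9,10}
'c' @ 1: {1,3,5,6,7,9,10,11}  ✓accept
'a' @ 2: {}  — dead — no transitions
rest 'c' ignored (set empty)
after full input: {}  (accept=1 not in)

Answer: REJECT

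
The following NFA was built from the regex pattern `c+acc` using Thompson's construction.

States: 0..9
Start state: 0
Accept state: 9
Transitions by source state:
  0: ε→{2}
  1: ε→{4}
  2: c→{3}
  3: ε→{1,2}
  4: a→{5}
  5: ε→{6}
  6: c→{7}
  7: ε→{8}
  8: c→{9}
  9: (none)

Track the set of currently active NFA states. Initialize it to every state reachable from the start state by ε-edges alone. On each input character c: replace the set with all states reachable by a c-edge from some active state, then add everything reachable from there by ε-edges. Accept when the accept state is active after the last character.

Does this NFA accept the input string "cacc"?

Answer: ACCEPT

Trace:
S₀ = ε-closure({0}) = {0,2}
'c' @ 1: {1,2,3,4}
'a' @ 2: {5,6}
'c' @ 3: {7,8}
'c' @ 4: {9}  (accept∈set)
final: {9}; accept 9 in set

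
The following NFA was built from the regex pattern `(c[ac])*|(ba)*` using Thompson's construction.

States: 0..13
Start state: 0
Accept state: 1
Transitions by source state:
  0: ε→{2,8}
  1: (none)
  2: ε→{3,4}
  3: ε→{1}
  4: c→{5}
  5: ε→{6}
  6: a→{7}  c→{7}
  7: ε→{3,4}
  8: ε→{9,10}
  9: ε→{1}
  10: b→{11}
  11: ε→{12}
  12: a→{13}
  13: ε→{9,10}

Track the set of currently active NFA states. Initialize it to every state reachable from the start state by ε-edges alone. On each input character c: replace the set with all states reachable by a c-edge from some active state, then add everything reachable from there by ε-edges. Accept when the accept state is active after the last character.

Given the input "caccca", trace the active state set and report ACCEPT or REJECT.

Answer: ACCEPT

Derivation:
S₀ = ε-closure({0}) = {0,1,2,3,4,8,9,10}
'c' @ 1: {5,6}
'a' @ 2: {1,3,4,7}  [accepting]
'c' @ 3: {5,6}
'c' @ 4: {1,3,4,7}  [accepting]
'c' @ 5: {5,6}
'a' @ 6: {1,3,4,7}  [accepting]
after full input: {1,3,4,7}  (accept=1 in)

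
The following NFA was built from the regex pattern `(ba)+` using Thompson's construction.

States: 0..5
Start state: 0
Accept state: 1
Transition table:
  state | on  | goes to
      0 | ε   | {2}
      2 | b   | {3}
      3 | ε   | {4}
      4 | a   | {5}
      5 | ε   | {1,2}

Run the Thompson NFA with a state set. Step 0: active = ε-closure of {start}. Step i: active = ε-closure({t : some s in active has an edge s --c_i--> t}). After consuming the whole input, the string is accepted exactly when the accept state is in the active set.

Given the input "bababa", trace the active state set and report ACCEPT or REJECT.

start: ε-closure({0}) = {0,2}
'b' @ 1: {3,4}
'a' @ 2: {1,2,5}  ✓accept
'b' @ 3: {3,4}
'a' @ 4: {1,2,5}  ✓accept
'b' @ 5: {3,4}
'a' @ 6: {1,2,5}  ✓accept
end set {1,2,5} — state 1 in

Answer: ACCEPT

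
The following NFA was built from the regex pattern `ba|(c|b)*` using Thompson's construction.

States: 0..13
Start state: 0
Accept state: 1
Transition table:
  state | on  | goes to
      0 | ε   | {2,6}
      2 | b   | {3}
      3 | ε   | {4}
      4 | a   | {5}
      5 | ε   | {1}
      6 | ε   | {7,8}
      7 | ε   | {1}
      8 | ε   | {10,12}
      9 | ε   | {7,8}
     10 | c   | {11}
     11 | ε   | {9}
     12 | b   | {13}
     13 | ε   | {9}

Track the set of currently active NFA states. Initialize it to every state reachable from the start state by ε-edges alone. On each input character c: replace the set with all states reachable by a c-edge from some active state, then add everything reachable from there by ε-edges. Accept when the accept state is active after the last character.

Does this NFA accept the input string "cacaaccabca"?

Answer: REJECT

Trace:
start: ε-closure({0}) = {0,1,2,6,7,8,10,12}
'c' @ 1: {1,7,8,9,10,11,12}  [accepting]
'a' @ 2: {}  — dead — no transitions
rest 'caaccabca' ignored (set empty)
final: {}; accept 1 not in set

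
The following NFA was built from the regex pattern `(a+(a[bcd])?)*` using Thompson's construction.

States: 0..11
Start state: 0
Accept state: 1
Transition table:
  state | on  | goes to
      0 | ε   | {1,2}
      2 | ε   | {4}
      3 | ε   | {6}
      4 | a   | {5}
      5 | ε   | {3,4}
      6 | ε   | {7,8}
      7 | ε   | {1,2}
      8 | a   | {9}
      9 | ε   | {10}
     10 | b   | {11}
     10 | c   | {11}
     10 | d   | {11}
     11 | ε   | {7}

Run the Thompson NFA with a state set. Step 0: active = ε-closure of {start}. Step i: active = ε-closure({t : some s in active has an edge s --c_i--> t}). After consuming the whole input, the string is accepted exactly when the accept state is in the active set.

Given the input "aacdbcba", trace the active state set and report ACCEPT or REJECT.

Answer: REJECT

Derivation:
start: ε-closure({0}) = {0,1,2,4}
'a' @ 1: {1,2,3,4,5,6,7,8}  [accepting]
'a' @ 2: {1,2,3,4,5,6,7,8,9,10}  [accepting]
'c' @ 3: {1,2,4,7,11}  [accepting]
'd' @ 4: {}  — no active states
rest 'bcba' ignored (set empty)
end set {} — state 1 not in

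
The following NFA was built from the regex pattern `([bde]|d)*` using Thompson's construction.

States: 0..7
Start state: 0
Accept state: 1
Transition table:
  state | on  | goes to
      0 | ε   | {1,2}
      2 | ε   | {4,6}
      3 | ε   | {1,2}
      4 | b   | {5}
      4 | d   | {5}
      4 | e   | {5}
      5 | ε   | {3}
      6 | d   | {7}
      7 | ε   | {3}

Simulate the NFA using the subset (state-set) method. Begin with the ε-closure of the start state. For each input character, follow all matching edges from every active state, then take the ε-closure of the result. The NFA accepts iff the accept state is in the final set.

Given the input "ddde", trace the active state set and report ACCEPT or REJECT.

initial (ε-close {0}): {0,1,2,4,6}
'd' @ 1: {1,2,3,4,5,6,7}  (accept∈set)
'd' @ 2: {1,2,3,4,5,6,7}  (accept∈set)
'd' @ 3: {1,2,3,4,5,6,7}  (accept∈set)
'e' @ 4: {1,2,3,4,5,6}  (accept∈set)
final: {1,2,3,4,5,6}; accept 1 in set

Answer: ACCEPT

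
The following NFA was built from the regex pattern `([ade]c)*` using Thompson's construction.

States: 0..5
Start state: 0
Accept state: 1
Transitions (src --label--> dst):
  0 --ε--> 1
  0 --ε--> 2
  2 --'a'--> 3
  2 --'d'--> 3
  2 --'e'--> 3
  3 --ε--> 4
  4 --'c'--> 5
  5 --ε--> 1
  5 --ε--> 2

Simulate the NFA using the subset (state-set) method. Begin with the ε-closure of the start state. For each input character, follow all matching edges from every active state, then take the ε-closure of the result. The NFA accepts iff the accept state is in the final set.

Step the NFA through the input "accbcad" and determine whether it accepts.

initial (ε-close {0}): {0,1,2}
'a' @ 1: {3,4}
'c' @ 2: {1,2,5}  ✓accept
'c' @ 3: {}  — no active states
rest 'bcad' ignored (set empty)
after full input: {}  (accept=1 not in)

Answer: REJECT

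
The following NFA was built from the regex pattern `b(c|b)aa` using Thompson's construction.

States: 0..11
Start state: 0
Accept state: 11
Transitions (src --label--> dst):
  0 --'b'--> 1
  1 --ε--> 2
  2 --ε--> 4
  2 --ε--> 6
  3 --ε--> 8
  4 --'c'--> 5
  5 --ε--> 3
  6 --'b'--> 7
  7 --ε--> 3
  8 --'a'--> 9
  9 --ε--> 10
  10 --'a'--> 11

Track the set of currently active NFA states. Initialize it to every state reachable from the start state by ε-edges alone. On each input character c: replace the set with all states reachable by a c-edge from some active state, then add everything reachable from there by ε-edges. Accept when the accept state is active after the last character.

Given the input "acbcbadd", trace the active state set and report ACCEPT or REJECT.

Answer: REJECT

Steps:
S₀ = ε-closure({0}) = {0}
'a' @ 1: {}  — no active states
rest 'cbcbadd' ignored (set empty)
end set {} — state 11 not in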